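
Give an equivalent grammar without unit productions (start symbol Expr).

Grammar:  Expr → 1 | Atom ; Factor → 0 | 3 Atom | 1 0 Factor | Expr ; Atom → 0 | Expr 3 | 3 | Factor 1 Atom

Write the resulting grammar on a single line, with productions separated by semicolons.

Expr → 0 | Expr 3 | 3 | Factor 1 Atom | 1; Factor → 0 | Expr 3 | 3 | Factor 1 Atom | 3 Atom | 1 0 Factor | 1; Atom → 0 | Expr 3 | 3 | Factor 1 Atom

Unit pairs: Expr ⇒* {Atom}; Factor ⇒* {Atom, Expr}.
For every A with A ⇒* B via unit rules, add B's non-unit alternatives to A; then delete every rule of the form X → Y.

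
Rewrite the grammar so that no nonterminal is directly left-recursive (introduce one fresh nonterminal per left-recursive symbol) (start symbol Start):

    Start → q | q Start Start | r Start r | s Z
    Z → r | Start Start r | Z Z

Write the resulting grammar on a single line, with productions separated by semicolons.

Start → q | q Start Start | r Start r | s Z; Z → r Z1 | Start Start r Z1; Z1 → Z Z1 | ε

Directly left-recursive nonterminal: Z.
For Z: α = {Z}, β = {r, Start Start r}. Rewrite as Z → β Z1 and Z1 → α Z1 | ε.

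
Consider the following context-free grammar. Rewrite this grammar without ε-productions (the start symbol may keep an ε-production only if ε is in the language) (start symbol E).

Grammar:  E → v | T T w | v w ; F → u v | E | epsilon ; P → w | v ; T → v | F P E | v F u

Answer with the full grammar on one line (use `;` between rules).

The nullable symbols are {F}.
ε ∉ L(G), so no ε-production is kept.
Expand every rule over subsets of its nullable positions: T → F P E gives F P E | P E. T → v F u gives v F u | v u.

E → v | T T w | v w; F → u v | E; P → w | v; T → v | F P E | P E | v F u | v u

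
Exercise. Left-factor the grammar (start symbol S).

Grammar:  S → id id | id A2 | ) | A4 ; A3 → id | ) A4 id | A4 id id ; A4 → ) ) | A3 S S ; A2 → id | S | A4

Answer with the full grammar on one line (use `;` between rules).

S has alternatives sharing prefix 'id': factor to S → id S' with S' → id | A2.

S → ) | A4 | id S'; A3 → id | ) A4 id | A4 id id; A4 → ) ) | A3 S S; A2 → id | S | A4; S' → id | A2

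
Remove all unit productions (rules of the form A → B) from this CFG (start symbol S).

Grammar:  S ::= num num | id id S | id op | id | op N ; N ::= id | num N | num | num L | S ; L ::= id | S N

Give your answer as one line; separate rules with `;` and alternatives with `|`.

Unit pairs: N ⇒* {S}.
Replace each nonterminal's rules with the union of the non-unit rules of every nonterminal it unit-derives.

S ::= num num | id id S | id op | id | op N; N ::= num num | id id S | id op | id | op N | num N | num | num L; L ::= id | S N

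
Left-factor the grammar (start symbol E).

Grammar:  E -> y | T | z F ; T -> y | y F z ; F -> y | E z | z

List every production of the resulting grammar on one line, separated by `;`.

T has alternatives sharing prefix 'y': factor to T → y T' with T' → ε | F z.

E -> y | T | z F; T -> y T'; F -> y | E z | z; T' -> eps | F z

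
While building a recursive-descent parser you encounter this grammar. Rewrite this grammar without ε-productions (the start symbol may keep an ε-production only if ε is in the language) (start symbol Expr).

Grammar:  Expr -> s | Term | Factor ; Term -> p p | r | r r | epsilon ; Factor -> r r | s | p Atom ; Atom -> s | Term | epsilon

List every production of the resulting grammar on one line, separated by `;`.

Nullable nonterminals: {Atom, Expr, Term}.
ε ∈ L(G) since Expr is nullable, so keep Expr → ε.
Add the nullable-subset variants: Factor → p Atom gives p Atom | p.

Expr -> s | Term | Factor | epsilon; Term -> p p | r | r r; Factor -> r r | s | p Atom | p; Atom -> s | Term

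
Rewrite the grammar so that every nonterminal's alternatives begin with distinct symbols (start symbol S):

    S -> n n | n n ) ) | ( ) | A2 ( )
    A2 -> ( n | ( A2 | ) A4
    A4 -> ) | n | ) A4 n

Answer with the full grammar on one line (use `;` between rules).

S -> ( ) | A2 ( ) | n n S'; A2 -> ) A4 | ( A2'; A4 -> n | ) A4'; S' -> epsilon | ) ); A2' -> n | A2; A4' -> epsilon | A4 n

S has alternatives sharing prefix 'n n': factor to S → n n S' with S' → ε | ) ).
A2 has alternatives sharing prefix '(': factor to A2 → ( A2' with A2' → n | A2.
A4 has alternatives sharing prefix ')': factor to A4 → ) A4' with A4' → ε | A4 n.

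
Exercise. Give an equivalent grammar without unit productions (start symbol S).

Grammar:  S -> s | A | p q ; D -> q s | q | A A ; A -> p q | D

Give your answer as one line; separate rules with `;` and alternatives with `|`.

S -> q s | q | A A | s | p q; D -> q s | q | A A; A -> q s | q | A A | p q

Unit pairs: A ⇒* {D}; S ⇒* {A, D}.
For every A with A ⇒* B via unit rules, add B's non-unit alternatives to A; then delete every rule of the form X → Y.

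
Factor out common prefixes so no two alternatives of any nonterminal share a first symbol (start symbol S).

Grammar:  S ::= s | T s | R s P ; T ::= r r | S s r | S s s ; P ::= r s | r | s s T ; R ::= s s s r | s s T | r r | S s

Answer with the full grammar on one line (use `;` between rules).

S ::= s | T s | R s P; T ::= r r | S s T'; P ::= s s T | r P'; R ::= r r | S s | s s R'; T' ::= r | s; P' ::= s | ε; R' ::= s r | T

T has alternatives sharing prefix 'S s': factor to T → S s T' with T' → r | s.
P has alternatives sharing prefix 'r': factor to P → r P' with P' → s | ε.
R has alternatives sharing prefix 's s': factor to R → s s R' with R' → s r | T.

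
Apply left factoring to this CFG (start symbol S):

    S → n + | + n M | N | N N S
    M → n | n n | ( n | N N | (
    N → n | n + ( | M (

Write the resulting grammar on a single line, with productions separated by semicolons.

S → n + | + n M | N S'; M → N N | n M' | ( M''; N → M ( | n N'; S' → epsilon | N S; M' → epsilon | n; M'' → n | epsilon; N' → epsilon | + (

S has alternatives sharing prefix 'N': factor to S → N S' with S' → ε | N S.
M has alternatives sharing prefix 'n': factor to M → n M' with M' → ε | n.
M has alternatives sharing prefix '(': factor to M → ( M'' with M'' → n | ε.
N has alternatives sharing prefix 'n': factor to N → n N' with N' → ε | + (.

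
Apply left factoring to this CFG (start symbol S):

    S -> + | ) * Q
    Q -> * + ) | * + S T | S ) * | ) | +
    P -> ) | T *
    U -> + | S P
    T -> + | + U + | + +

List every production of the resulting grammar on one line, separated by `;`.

Q has alternatives sharing prefix '* +': factor to Q → * + Q' with Q' → ) | S T.
T has alternatives sharing prefix '+': factor to T → + T' with T' → ε | U + | +.

S -> + | ) * Q; Q -> S ) * | ) | + | * + Q'; P -> ) | T *; U -> + | S P; T -> + T'; Q' -> ) | S T; T' -> ε | U + | +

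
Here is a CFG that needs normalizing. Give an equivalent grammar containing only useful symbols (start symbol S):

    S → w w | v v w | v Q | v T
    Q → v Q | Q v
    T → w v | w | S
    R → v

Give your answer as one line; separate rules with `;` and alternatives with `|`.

Generating nonterminals: {R, S, T}.
Reachable from S after that: {S, T}.
Removed useless symbols: {Q, R} and every production mentioning them.

S → w w | v v w | v T; T → w v | w | S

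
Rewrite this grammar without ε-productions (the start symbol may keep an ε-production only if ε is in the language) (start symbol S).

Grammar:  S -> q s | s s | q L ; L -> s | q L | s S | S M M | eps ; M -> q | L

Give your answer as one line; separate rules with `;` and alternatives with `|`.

The nullable symbols are {L, M}.
ε ∉ L(G), so no ε-production is kept.
For each production, add variants omitting each subset of nullable occurrences: S → q L gives q L | q. L → q L gives q L | q. L → S M M gives S M M | S M | S.

S -> q s | s s | q L | q; L -> s | q L | q | s S | S M M | S M | S; M -> q | L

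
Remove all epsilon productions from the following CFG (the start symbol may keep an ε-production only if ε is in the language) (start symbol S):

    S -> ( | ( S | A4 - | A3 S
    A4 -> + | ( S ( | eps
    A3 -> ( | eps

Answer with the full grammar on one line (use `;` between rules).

S -> ( | ( S | A4 - | - | A3 S; A4 -> + | ( S (; A3 -> (

The nullable symbols are {A3, A4}.
ε ∉ L(G), so no ε-production is kept.
Add the nullable-subset variants: S → A4 - gives A4 - | -.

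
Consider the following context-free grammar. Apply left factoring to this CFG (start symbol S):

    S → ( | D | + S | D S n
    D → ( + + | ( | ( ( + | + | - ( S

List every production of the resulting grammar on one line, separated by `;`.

S → ( | + S | D S'; D → + | - ( S | ( D'; S' → ε | S n; D' → + + | ε | ( +

S has alternatives sharing prefix 'D': factor to S → D S' with S' → ε | S n.
D has alternatives sharing prefix '(': factor to D → ( D' with D' → + + | ε | ( +.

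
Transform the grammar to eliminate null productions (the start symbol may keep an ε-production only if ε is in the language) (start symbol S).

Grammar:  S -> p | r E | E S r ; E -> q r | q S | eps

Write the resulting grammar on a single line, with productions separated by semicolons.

S -> p | r E | r | E S r | S r; E -> q r | q S

Nullable nonterminals: {E}.
ε ∉ L(G), so no ε-production is kept.
Add the nullable-subset variants: S → r E gives r E | r. S → E S r gives E S r | S r.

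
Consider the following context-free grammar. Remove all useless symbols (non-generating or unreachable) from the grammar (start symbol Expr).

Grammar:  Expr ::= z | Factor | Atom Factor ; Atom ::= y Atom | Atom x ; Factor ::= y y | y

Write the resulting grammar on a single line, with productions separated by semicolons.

Generating nonterminals: {Expr, Factor}.
Reachable from Expr after that: {Expr, Factor}.
Removed useless symbols: {Atom} and every production mentioning them.

Expr ::= z | Factor; Factor ::= y y | y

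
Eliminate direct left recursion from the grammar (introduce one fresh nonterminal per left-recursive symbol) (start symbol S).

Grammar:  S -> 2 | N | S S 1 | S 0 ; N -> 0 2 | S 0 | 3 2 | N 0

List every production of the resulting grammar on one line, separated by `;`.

S, N are directly left-recursive.
For S: α = {S 1, 0}, β = {2, N}. Rewrite as S → β S' and S' → α S' | ε.
For N: α = {0}, β = {0 2, S 0, 3 2}. Rewrite as N → β N' and N' → α N' | ε.

S -> 2 S' | N S'; N -> 0 2 N' | S 0 N' | 3 2 N'; S' -> S 1 S' | 0 S' | ε; N' -> 0 N' | ε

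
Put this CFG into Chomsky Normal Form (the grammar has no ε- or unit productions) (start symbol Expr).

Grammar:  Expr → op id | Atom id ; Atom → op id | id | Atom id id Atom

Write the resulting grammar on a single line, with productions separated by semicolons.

Expr → X1 X2 | Atom X2; Atom → X1 X2 | id | Atom Y1; X1 → op; X2 → id; Y1 → X2 Y2; Y2 → X2 Atom

Introduce a nonterminal for each terminal appearing in a rule of length ≥ 2: X1 → op, X2 → id.
Binarize each right-hand side of length ≥ 3 by chaining fresh nonterminals (Y1, Y2, …): affected rules were Atom → Atom X2 X2 Atom.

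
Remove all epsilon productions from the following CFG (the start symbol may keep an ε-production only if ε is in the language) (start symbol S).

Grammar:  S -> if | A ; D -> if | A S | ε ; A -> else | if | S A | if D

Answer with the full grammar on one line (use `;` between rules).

S -> if | A; D -> if | A S; A -> else | if | S A | if D

Nullable nonterminals: {D}.
ε ∉ L(G), so no ε-production is kept.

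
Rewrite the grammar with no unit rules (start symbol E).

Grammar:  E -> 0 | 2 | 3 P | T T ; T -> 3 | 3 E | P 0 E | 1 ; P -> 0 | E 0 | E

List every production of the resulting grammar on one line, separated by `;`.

E -> 0 | 2 | 3 P | T T; T -> 3 | 3 E | P 0 E | 1; P -> 0 | 2 | 3 P | T T | E 0

Unit pairs: P ⇒* {E}.
For every A with A ⇒* B via unit rules, add B's non-unit alternatives to A; then delete every rule of the form X → Y.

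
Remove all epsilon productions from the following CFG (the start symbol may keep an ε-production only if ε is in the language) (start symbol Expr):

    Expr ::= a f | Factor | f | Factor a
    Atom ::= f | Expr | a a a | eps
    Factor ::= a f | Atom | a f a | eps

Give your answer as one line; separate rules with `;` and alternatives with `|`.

Nullable set = {Atom, Expr, Factor}.
ε ∈ L(G) since Expr is nullable, so keep Expr → ε.
Expand every rule over subsets of its nullable positions: Expr → Factor a gives Factor a | a.

Expr ::= a f | Factor | f | Factor a | a | eps; Atom ::= f | Expr | a a a; Factor ::= a f | Atom | a f a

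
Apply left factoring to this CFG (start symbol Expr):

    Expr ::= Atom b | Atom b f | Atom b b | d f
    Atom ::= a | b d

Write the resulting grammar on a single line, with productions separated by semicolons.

Expr has alternatives sharing prefix 'Atom b': factor to Expr → Atom b Expr1 with Expr1 → ε | f | b.

Expr ::= d f | Atom b Expr1; Atom ::= a | b d; Expr1 ::= ε | f | b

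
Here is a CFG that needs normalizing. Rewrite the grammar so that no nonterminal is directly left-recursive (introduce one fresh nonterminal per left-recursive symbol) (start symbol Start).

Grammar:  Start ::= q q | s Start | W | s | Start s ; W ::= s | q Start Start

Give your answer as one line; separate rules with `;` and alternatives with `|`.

Left recursion appears on Start.
For Start: α = {s}, β = {q q, s Start, W, s}. Rewrite as Start → β Start1 and Start1 → α Start1 | ε.

Start ::= q q Start1 | s Start Start1 | W Start1 | s Start1; W ::= s | q Start Start; Start1 ::= s Start1 | ε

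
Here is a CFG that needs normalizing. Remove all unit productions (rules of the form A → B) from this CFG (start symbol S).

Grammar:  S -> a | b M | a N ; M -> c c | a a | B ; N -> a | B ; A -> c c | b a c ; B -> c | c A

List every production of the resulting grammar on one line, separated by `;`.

Unit pairs: M ⇒* {B}; N ⇒* {B}.
For each unit pair (A, B), copy every non-unit production of B to A, then drop all unit productions.

S -> a | b M | a N; M -> c | c A | c c | a a; N -> c | c A | a; A -> c c | b a c; B -> c | c A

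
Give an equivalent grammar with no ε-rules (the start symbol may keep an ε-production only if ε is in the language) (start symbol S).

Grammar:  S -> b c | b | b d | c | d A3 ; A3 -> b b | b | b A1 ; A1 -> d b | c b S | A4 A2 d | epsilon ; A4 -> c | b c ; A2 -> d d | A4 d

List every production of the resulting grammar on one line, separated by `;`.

Nullable set = {A1}.
ε ∉ L(G), so no ε-production is kept.

S -> b c | b | b d | c | d A3; A3 -> b b | b | b A1; A1 -> d b | c b S | A4 A2 d; A4 -> c | b c; A2 -> d d | A4 d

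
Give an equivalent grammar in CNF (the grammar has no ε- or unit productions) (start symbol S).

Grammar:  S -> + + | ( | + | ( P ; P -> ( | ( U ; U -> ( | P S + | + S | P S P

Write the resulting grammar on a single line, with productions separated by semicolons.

S -> X1 X1 | ( | + | X2 P; P -> ( | X2 U; U -> ( | P Y1 | X1 S | P Y2; X1 -> +; X2 -> (; Y1 -> S X1; Y2 -> S P

Introduce a nonterminal for each terminal appearing in a rule of length ≥ 2: X1 → +, X2 → (.
Binarize each right-hand side of length ≥ 3 by chaining fresh nonterminals (Y1, Y2, …): affected rules were U → P S X1; U → P S P.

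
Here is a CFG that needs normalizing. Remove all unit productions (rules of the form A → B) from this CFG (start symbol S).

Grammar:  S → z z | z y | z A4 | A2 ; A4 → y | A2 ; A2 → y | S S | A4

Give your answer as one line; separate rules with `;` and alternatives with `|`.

S → y | S S | z z | z y | z A4; A4 → y | S S; A2 → y | S S

Unit pairs: A2 ⇒* {A4}; A4 ⇒* {A2}; S ⇒* {A2, A4}.
Replace each nonterminal's rules with the union of the non-unit rules of every nonterminal it unit-derives.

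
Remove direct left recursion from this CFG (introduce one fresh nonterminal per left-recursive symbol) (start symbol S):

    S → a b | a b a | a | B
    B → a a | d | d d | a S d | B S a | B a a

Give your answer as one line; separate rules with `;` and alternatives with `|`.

Directly left-recursive nonterminal: B.
For B: α = {S a, a a}, β = {a a, d, d d, a S d}. Rewrite as B → β B' and B' → α B' | ε.

S → a b | a b a | a | B; B → a a B' | d B' | d d B' | a S d B'; B' → S a B' | a a B' | epsilon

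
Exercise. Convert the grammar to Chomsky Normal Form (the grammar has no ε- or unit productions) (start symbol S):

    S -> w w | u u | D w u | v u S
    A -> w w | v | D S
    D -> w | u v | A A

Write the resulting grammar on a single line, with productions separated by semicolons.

Introduce a nonterminal for each terminal appearing in a rule of length ≥ 2: X1 → w, X2 → u, X3 → v.
Binarize each right-hand side of length ≥ 3 by chaining fresh nonterminals (Y1, Y2, …): affected rules were S → D X1 X2; S → X3 X2 S.

S -> X1 X1 | X2 X2 | D Y1 | X3 Y2; A -> X1 X1 | v | D S; D -> w | X2 X3 | A A; X1 -> w; X2 -> u; X3 -> v; Y1 -> X1 X2; Y2 -> X2 S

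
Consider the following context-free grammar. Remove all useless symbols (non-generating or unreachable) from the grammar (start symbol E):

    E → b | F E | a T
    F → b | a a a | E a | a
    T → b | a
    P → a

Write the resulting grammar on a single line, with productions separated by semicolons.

E → b | F E | a T; F → b | a a a | E a | a; T → b | a

Generating nonterminals: {E, F, P, T}.
Reachable from E after that: {E, F, T}.
Removed useless symbols: {P} and every production mentioning them.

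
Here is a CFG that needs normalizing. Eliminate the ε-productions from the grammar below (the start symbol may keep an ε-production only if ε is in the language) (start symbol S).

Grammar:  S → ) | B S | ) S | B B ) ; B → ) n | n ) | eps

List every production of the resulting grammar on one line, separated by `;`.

Nullable set = {B}.
ε ∉ L(G), so no ε-production is kept.
Expand every rule over subsets of its nullable positions: S → B B ) gives B B ) | B ).

S → ) | B S | ) S | B B ) | B ); B → ) n | n )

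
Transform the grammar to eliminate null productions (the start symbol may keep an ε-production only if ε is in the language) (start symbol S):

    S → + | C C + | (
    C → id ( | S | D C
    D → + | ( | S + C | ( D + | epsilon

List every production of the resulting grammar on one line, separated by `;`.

S → + | C C + | (; C → id ( | S | D C; D → + | ( | S + C | ( D + | ( +

Nullable set = {D}.
ε ∉ L(G), so no ε-production is kept.
Expand every rule over subsets of its nullable positions: D → ( D + gives ( D + | ( +.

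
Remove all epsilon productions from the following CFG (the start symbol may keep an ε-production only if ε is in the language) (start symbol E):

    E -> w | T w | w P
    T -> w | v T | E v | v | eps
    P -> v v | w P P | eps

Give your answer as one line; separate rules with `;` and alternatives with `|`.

Nullable nonterminals: {P, T}.
ε ∉ L(G), so no ε-production is kept.
Expand every rule over subsets of its nullable positions: T → v T gives v T | v. P → w P P gives w P P | w P | w.

E -> w | T w | w P; T -> w | v T | v | E v; P -> v v | w P P | w P | w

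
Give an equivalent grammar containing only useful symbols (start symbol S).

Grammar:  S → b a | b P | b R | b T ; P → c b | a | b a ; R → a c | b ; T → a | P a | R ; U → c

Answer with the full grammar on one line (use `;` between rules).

S → b a | b P | b R | b T; P → c b | a | b a; R → a c | b; T → a | P a | R

Generating nonterminals: {P, R, S, T, U}.
Reachable from S after that: {P, R, S, T}.
Removed useless symbols: {U} and every production mentioning them.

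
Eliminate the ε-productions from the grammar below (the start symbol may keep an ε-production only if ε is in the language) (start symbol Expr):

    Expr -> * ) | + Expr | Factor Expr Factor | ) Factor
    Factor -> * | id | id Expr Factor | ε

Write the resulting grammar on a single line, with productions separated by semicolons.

Nullable nonterminals: {Factor}.
ε ∉ L(G), so no ε-production is kept.
For each production, add variants omitting each subset of nullable occurrences: Expr → Factor Expr Factor gives Factor Expr Factor | Factor Expr | Expr Factor. Expr → ) Factor gives ) Factor | ). Factor → id Expr Factor gives id Expr Factor | id Expr.

Expr -> * ) | + Expr | Factor Expr Factor | Factor Expr | Expr Factor | ) Factor | ); Factor -> * | id | id Expr Factor | id Expr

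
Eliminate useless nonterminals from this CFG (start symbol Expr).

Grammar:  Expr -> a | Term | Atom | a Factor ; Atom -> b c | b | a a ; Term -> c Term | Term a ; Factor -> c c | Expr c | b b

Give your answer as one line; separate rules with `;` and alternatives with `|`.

Expr -> a | Atom | a Factor; Atom -> b c | b | a a; Factor -> c c | Expr c | b b

Generating nonterminals: {Atom, Expr, Factor}.
Reachable from Expr after that: {Atom, Expr, Factor}.
Removed useless symbols: {Term} and every production mentioning them.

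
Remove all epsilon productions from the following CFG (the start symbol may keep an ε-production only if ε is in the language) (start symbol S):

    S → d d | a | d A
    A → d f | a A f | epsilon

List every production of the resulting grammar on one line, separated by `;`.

S → d d | a | d A | d; A → d f | a A f | a f

Nullable nonterminals: {A}.
ε ∉ L(G), so no ε-production is kept.
Expand every rule over subsets of its nullable positions: S → d A gives d A | d. A → a A f gives a A f | a f.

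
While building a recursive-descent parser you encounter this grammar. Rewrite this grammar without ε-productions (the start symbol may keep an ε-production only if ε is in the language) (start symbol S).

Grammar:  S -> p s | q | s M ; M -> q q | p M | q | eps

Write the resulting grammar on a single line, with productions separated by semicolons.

Nullable set = {M}.
ε ∉ L(G), so no ε-production is kept.
Expand every rule over subsets of its nullable positions: S → s M gives s M | s. M → p M gives p M | p.

S -> p s | q | s M | s; M -> q q | p M | p | q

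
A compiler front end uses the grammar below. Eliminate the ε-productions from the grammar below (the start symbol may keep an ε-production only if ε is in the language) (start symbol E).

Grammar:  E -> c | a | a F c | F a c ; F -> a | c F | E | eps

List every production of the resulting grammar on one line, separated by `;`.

E -> c | a | a F c | a c | F a c; F -> a | c F | c | E

Nullable nonterminals: {F}.
ε ∉ L(G), so no ε-production is kept.
Add the nullable-subset variants: E → a F c gives a F c | a c. F → c F gives c F | c.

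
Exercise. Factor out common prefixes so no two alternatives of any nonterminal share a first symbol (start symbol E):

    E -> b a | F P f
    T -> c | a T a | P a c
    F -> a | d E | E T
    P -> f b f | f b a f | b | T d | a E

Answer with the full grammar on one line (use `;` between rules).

P has alternatives sharing prefix 'f b': factor to P → f b P' with P' → f | a f.

E -> b a | F P f; T -> c | a T a | P a c; F -> a | d E | E T; P -> b | T d | a E | f b P'; P' -> f | a f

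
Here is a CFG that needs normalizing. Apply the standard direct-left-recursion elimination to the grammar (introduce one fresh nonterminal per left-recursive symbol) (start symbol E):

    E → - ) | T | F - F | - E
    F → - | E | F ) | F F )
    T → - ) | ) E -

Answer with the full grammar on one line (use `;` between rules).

F is directly left-recursive.
For F: α = {), F )}, β = {-, E}. Rewrite as F → β F' and F' → α F' | ε.

E → - ) | T | F - F | - E; F → - F' | E F'; T → - ) | ) E -; F' → ) F' | F ) F' | ε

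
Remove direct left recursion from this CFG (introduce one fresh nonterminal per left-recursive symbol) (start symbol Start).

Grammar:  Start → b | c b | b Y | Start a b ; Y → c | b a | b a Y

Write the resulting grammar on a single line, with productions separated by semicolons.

Start → b Start1 | c b Start1 | b Y Start1; Y → c | b a | b a Y; Start1 → a b Start1 | ε

Directly left-recursive nonterminal: Start.
For Start: α = {a b}, β = {b, c b, b Y}. Rewrite as Start → β Start1 and Start1 → α Start1 | ε.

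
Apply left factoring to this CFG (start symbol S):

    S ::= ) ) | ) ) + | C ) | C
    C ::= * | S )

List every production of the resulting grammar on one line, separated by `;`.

S has alternatives sharing prefix ') )': factor to S → ) ) S' with S' → ε | +.
S has alternatives sharing prefix 'C': factor to S → C S'' with S'' → ) | ε.

S ::= ) ) S' | C S''; C ::= * | S ); S' ::= ε | +; S'' ::= ) | ε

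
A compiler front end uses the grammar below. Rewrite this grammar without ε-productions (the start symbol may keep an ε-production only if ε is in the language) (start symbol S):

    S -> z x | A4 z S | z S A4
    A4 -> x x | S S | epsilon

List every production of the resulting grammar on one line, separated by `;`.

S -> z x | A4 z S | z S | z S A4; A4 -> x x | S S

The nullable symbols are {A4}.
ε ∉ L(G), so no ε-production is kept.
Add the nullable-subset variants: S → A4 z S gives A4 z S | z S.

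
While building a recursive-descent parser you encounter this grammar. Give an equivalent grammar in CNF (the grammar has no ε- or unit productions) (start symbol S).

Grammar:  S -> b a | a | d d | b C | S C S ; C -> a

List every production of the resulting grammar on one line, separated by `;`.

Introduce a nonterminal for each terminal appearing in a rule of length ≥ 2: X1 → b, X2 → a, X3 → d.
Binarize each right-hand side of length ≥ 3 by chaining fresh nonterminals (Y1, Y2, …): affected rules were S → S C S.

S -> X1 X2 | a | X3 X3 | X1 C | S Y1; C -> a; X1 -> b; X2 -> a; X3 -> d; Y1 -> C S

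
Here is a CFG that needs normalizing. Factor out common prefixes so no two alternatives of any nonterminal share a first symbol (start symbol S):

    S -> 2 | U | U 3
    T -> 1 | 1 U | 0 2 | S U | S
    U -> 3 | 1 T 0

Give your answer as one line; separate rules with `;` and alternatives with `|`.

S -> 2 | U S'; T -> 0 2 | 1 T' | S T''; U -> 3 | 1 T 0; S' -> ε | 3; T' -> ε | U; T'' -> U | ε

S has alternatives sharing prefix 'U': factor to S → U S' with S' → ε | 3.
T has alternatives sharing prefix '1': factor to T → 1 T' with T' → ε | U.
T has alternatives sharing prefix 'S': factor to T → S T'' with T'' → U | ε.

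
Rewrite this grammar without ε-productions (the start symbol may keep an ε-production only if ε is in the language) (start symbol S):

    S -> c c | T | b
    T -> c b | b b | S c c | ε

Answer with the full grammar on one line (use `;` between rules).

Nullable set = {S, T}.
ε ∈ L(G) since S is nullable, so keep S → ε.
For each production, add variants omitting each subset of nullable occurrences: T → S c c gives S c c | c c.

S -> c c | T | b | ε; T -> c b | b b | S c c | c c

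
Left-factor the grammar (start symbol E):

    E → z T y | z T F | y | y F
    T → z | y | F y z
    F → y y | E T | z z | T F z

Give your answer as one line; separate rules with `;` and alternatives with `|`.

E has alternatives sharing prefix 'z T': factor to E → z T E' with E' → y | F.
E has alternatives sharing prefix 'y': factor to E → y E'' with E'' → ε | F.

E → z T E' | y E''; T → z | y | F y z; F → y y | E T | z z | T F z; E' → y | F; E'' → epsilon | F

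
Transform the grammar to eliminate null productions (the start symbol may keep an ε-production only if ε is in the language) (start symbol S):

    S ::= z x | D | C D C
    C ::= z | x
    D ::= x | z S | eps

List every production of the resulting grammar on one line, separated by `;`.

S ::= z x | D | C D C | C C | eps; C ::= z | x; D ::= x | z S | z

Nullable nonterminals: {D, S}.
ε ∈ L(G) since S is nullable, so keep S → ε.
Add the nullable-subset variants: S → C D C gives C D C | C C. D → z S gives z S | z.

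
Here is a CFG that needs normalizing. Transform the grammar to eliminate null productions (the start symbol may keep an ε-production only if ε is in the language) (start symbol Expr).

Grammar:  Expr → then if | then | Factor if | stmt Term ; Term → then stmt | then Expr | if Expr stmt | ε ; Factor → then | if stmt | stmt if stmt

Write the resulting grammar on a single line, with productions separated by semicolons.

Nullable set = {Term}.
ε ∉ L(G), so no ε-production is kept.
For each production, add variants omitting each subset of nullable occurrences: Expr → stmt Term gives stmt Term | stmt.

Expr → then if | then | Factor if | stmt Term | stmt; Term → then stmt | then Expr | if Expr stmt; Factor → then | if stmt | stmt if stmt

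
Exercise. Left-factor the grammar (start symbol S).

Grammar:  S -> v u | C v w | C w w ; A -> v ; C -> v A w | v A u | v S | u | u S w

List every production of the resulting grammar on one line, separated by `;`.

S -> v u | C S'; A -> v; C -> v C' | u C''; S' -> v w | w w; C' -> S | A C'''; C'' -> ε | S w; C''' -> w | u

S has alternatives sharing prefix 'C': factor to S → C S' with S' → v w | w w.
C has alternatives sharing prefix 'v': factor to C → v C' with C' → A w | A u | S.
C has alternatives sharing prefix 'u': factor to C → u C'' with C'' → ε | S w.
C' has alternatives sharing prefix 'A': factor to C' → A C''' with C''' → w | u.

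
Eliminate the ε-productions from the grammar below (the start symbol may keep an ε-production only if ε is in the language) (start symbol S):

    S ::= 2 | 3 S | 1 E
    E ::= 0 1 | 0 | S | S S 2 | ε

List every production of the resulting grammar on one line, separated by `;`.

S ::= 2 | 3 S | 1 E | 1; E ::= 0 1 | 0 | S | S S 2

Nullable set = {E}.
ε ∉ L(G), so no ε-production is kept.
Add the nullable-subset variants: S → 1 E gives 1 E | 1.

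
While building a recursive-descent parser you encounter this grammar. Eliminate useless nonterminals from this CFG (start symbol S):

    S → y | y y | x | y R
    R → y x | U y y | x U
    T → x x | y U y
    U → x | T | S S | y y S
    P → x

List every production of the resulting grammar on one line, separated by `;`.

S → y | y y | x | y R; R → y x | U y y | x U; T → x x | y U y; U → x | T | S S | y y S

Generating nonterminals: {P, R, S, T, U}.
Reachable from S after that: {R, S, T, U}.
Removed useless symbols: {P} and every production mentioning them.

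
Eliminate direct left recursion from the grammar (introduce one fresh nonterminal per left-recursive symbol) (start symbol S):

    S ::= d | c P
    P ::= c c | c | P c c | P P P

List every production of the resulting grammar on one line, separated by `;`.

S ::= d | c P; P ::= c c P' | c P'; P' ::= c c P' | P P P' | ε

Directly left-recursive nonterminal: P.
For P: α = {c c, P P}, β = {c c, c}. Rewrite as P → β P' and P' → α P' | ε.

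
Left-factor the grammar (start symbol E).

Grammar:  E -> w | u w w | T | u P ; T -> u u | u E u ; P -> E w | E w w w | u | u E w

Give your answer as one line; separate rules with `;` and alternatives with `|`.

E -> w | T | u E'; T -> u T'; P -> E w P' | u P''; E' -> w w | P; T' -> u | E u; P' -> ε | w w; P'' -> ε | E w

E has alternatives sharing prefix 'u': factor to E → u E' with E' → w w | P.
T has alternatives sharing prefix 'u': factor to T → u T' with T' → u | E u.
P has alternatives sharing prefix 'E w': factor to P → E w P' with P' → ε | w w.
P has alternatives sharing prefix 'u': factor to P → u P'' with P'' → ε | E w.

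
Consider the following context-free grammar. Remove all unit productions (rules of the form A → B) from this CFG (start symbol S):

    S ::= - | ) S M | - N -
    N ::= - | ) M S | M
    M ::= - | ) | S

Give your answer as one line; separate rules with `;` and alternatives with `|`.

S ::= - | ) S M | - N -; N ::= - | ) S M | - N - | ) M S | ); M ::= - | ) S M | - N - | )

Unit pairs: M ⇒* {S}; N ⇒* {M, S}.
For every A with A ⇒* B via unit rules, add B's non-unit alternatives to A; then delete every rule of the form X → Y.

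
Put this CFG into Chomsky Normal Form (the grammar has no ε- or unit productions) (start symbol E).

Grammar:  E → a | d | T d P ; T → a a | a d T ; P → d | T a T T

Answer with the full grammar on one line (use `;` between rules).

Introduce a nonterminal for each terminal appearing in a rule of length ≥ 2: X1 → d, X2 → a.
Binarize each right-hand side of length ≥ 3 by chaining fresh nonterminals (Y1, Y2, …): affected rules were E → T X1 P; T → X2 X1 T; P → T X2 T T.

E → a | d | T Y1; T → X2 X2 | X2 Y2; P → d | T Y3; X1 → d; X2 → a; Y1 → X1 P; Y2 → X1 T; Y3 → X2 Y4; Y4 → T T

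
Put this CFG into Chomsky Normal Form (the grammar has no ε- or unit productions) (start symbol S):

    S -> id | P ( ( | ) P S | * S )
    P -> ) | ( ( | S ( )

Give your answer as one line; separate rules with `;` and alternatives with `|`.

Introduce a nonterminal for each terminal appearing in a rule of length ≥ 2: X1 → (, X2 → ), X3 → *.
Binarize each right-hand side of length ≥ 3 by chaining fresh nonterminals (Y1, Y2, …): affected rules were S → P X1 X1; S → X2 P S; S → X3 S X2; P → S X1 X2.

S -> id | P Y1 | X2 Y2 | X3 Y3; P -> ) | X1 X1 | S Y4; X1 -> (; X2 -> ); X3 -> *; Y1 -> X1 X1; Y2 -> P S; Y3 -> S X2; Y4 -> X1 X2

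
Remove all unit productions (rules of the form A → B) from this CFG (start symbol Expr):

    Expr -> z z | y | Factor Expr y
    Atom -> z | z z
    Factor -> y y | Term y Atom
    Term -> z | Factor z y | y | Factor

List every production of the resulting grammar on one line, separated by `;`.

Unit pairs: Term ⇒* {Factor}.
For every A with A ⇒* B via unit rules, add B's non-unit alternatives to A; then delete every rule of the form X → Y.

Expr -> z z | y | Factor Expr y; Atom -> z | z z; Factor -> y y | Term y Atom; Term -> z | Factor z y | y | y y | Term y Atom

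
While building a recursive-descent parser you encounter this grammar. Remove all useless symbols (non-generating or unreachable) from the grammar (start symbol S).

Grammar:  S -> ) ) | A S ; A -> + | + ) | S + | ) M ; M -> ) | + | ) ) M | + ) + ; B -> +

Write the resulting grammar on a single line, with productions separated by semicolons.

S -> ) ) | A S; A -> + | + ) | S + | ) M; M -> ) | + | ) ) M | + ) +

Generating nonterminals: {A, B, M, S}.
Reachable from S after that: {A, M, S}.
Removed useless symbols: {B} and every production mentioning them.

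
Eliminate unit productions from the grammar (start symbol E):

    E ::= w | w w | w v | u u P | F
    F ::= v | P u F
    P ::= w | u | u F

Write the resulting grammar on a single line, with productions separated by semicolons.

E ::= w | w w | w v | u u P | v | P u F; F ::= v | P u F; P ::= w | u | u F

Unit pairs: E ⇒* {F}.
Replace each nonterminal's rules with the union of the non-unit rules of every nonterminal it unit-derives.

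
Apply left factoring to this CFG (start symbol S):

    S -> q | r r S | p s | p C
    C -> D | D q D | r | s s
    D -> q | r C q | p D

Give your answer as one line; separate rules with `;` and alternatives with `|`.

S has alternatives sharing prefix 'p': factor to S → p S' with S' → s | C.
C has alternatives sharing prefix 'D': factor to C → D C' with C' → ε | q D.

S -> q | r r S | p S'; C -> r | s s | D C'; D -> q | r C q | p D; S' -> s | C; C' -> ε | q D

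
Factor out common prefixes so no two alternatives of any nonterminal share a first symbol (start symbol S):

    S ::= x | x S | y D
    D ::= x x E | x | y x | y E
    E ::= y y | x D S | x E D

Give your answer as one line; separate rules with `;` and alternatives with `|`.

S has alternatives sharing prefix 'x': factor to S → x S' with S' → ε | S.
D has alternatives sharing prefix 'x': factor to D → x D' with D' → x E | ε.
D has alternatives sharing prefix 'y': factor to D → y D'' with D'' → x | E.
E has alternatives sharing prefix 'x': factor to E → x E' with E' → D S | E D.

S ::= y D | x S'; D ::= x D' | y D''; E ::= y y | x E'; S' ::= ε | S; D' ::= x E | ε; D'' ::= x | E; E' ::= D S | E D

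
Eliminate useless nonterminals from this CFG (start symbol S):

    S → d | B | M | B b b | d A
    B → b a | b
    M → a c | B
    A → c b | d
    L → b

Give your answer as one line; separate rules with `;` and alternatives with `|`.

Generating nonterminals: {A, B, L, M, S}.
Reachable from S after that: {A, B, M, S}.
Removed useless symbols: {L} and every production mentioning them.

S → d | B | M | B b b | d A; B → b a | b; M → a c | B; A → c b | d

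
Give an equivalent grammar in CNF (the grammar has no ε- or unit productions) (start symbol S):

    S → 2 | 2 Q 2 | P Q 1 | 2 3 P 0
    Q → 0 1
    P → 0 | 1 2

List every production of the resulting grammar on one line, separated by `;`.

Introduce a nonterminal for each terminal appearing in a rule of length ≥ 2: X1 → 2, X2 → 1, X3 → 3, X4 → 0.
Binarize each right-hand side of length ≥ 3 by chaining fresh nonterminals (Y1, Y2, …): affected rules were S → X1 Q X1; S → P Q X2; S → X1 X3 P X4.

S → 2 | X1 Y1 | P Y2 | X1 Y3; Q → X4 X2; P → 0 | X2 X1; X1 → 2; X2 → 1; X3 → 3; X4 → 0; Y1 → Q X1; Y2 → Q X2; Y3 → X3 Y4; Y4 → P X4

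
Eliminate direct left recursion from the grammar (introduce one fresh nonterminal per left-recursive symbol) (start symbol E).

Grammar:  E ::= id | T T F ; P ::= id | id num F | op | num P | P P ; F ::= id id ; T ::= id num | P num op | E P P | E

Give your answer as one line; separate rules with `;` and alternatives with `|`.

Left recursion appears on P.
For P: α = {P}, β = {id, id num F, op, num P}. Rewrite as P → β P' and P' → α P' | ε.

E ::= id | T T F; P ::= id P' | id num F P' | op P' | num P P'; F ::= id id; T ::= id num | P num op | E P P | E; P' ::= P P' | ε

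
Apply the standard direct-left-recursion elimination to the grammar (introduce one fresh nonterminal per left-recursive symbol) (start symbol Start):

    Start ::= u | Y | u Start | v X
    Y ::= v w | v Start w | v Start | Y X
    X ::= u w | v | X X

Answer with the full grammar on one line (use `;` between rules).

Left recursion appears on Y, X.
For Y: α = {X}, β = {v w, v Start w, v Start}. Rewrite as Y → β Y1 and Y1 → α Y1 | ε.
For X: α = {X}, β = {u w, v}. Rewrite as X → β X1 and X1 → α X1 | ε.

Start ::= u | Y | u Start | v X; Y ::= v w Y1 | v Start w Y1 | v Start Y1; X ::= u w X1 | v X1; Y1 ::= X Y1 | ε; X1 ::= X X1 | ε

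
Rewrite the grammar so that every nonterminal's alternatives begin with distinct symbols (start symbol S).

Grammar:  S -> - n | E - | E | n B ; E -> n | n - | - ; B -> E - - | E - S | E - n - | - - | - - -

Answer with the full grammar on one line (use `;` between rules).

S has alternatives sharing prefix 'E': factor to S → E S' with S' → - | ε.
E has alternatives sharing prefix 'n': factor to E → n E' with E' → ε | -.
B has alternatives sharing prefix 'E -': factor to B → E - B' with B' → - | S | n -.
B has alternatives sharing prefix '- -': factor to B → - - B'' with B'' → ε | -.

S -> - n | n B | E S'; E -> - | n E'; B -> E - B' | - - B''; S' -> - | ε; E' -> ε | -; B' -> - | S | n -; B'' -> ε | -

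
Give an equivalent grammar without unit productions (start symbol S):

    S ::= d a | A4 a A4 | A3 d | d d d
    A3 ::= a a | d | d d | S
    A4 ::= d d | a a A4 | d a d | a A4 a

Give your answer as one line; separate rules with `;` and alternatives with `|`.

S ::= d a | A4 a A4 | A3 d | d d d; A3 ::= d a | A4 a A4 | A3 d | d d d | a a | d | d d; A4 ::= d d | a a A4 | d a d | a A4 a

Unit pairs: A3 ⇒* {S}.
For each unit pair (A, B), copy every non-unit production of B to A, then drop all unit productions.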